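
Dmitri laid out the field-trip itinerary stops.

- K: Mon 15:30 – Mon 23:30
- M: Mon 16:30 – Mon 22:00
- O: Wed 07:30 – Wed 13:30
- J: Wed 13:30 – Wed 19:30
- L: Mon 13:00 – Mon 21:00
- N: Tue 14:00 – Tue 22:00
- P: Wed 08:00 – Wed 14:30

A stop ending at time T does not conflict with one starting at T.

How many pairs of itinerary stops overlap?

Sorted by start: L, K, M, N, O, P, J.
K starts before L ends → L and K overlap.
M starts before L ends → L and M overlap.
N starts after L ends, so L has no further overlaps.
M starts before K ends → K and M overlap.
N starts after K ends, so K has no further overlaps.
N starts after M ends, so M has no further overlaps.
O starts after N ends, so N has no further overlaps.
P starts before O ends → O and P overlap.
J starts exactly when O ends (back-to-back, no overlap).
J starts before P ends → P and J overlap.
Overlapping pairs: J & P, K & L, K & M, L & M, O & P — 5 in total.

5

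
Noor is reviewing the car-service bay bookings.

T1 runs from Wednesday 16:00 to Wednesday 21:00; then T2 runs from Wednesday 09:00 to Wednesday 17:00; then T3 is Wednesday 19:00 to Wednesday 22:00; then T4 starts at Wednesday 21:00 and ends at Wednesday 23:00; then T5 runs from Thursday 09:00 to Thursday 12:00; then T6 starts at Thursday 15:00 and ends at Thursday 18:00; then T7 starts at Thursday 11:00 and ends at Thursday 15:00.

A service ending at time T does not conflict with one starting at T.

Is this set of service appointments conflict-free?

Sorted by start: T2, T1, T3, T4, T5, T7, T6.
T1 starts before T2 ends → T2 and T1 overlap.
That's a conflict, so the schedule is not conflict-free.

No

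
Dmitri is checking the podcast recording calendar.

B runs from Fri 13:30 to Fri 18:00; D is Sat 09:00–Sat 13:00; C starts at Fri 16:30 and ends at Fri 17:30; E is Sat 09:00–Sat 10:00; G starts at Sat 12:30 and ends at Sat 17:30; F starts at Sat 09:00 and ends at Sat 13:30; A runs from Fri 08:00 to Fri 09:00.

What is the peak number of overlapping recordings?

Walk through starts and ends in time order (an end at T is processed before a start at T):
Fri 08:00 start A → 1
Fri 09:00 end A → 0
Fri 13:30 start B → 1
Fri 16:30 start C → 2
Fri 17:30 end C → 1
Fri 18:00 end B → 0
Sat 09:00 start D → 1
Sat 09:00 start E → 2
Sat 09:00 start F → 3
Sat 10:00 end E → 2
Sat 12:30 start G → 3
Sat 13:00 end D → 2
Sat 13:30 end F → 1
Sat 17:30 end G → 0
Peak is 3, at Sat 09:00 (D, E, F).

3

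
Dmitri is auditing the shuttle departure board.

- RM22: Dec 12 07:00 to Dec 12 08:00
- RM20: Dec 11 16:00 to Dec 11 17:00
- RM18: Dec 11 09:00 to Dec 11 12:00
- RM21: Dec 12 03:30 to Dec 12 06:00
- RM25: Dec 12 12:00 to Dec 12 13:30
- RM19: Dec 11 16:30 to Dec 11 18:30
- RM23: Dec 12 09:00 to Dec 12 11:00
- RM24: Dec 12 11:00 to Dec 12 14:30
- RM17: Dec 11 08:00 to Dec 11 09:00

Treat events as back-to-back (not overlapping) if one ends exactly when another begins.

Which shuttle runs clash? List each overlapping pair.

Sorted by start: RM17, RM18, RM20, RM19, RM21, RM22, RM23, RM24, RM25.
RM18 starts exactly when RM17 ends (back-to-back, no overlap), so RM17 has no further overlaps.
RM20 starts after RM18 ends, so RM18 has no further overlaps.
RM19 starts before RM20 ends → RM20 and RM19 overlap.
RM21 starts after RM20 ends, so RM20 has no further overlaps.
RM21 starts after RM19 ends, so RM19 has no further overlaps.
RM22 starts after RM21 ends, so RM21 has no further overlaps.
RM23 starts after RM22 ends, so RM22 has no further overlaps.
RM24 starts exactly when RM23 ends (back-to-back, no overlap), so RM23 has no further overlaps.
RM25 starts before RM24 ends → RM24 and RM25 overlap.

RM19 & RM20, RM24 & RM25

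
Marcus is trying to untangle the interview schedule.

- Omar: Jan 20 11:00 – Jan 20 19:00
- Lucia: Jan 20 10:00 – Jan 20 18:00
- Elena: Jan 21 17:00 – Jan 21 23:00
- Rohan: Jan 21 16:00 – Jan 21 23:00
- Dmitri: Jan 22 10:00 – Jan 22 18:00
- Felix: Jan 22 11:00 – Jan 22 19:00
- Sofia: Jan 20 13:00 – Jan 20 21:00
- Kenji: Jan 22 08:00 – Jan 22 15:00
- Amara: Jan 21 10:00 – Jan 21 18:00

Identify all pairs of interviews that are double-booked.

Sorted by start: Lucia, Omar, Sofia, Amara, Rohan, Elena, Kenji, Dmitri, Felix.
Omar starts before Lucia ends → Lucia and Omar overlap.
Sofia starts before Lucia ends → Lucia and Sofia overlap.
Amara starts after Lucia ends, so Lucia has no further overlaps.
Sofia starts before Omar ends → Omar and Sofia overlap.
Amara starts after Omar ends, so Omar has no further overlaps.
Amara starts after Sofia ends, so Sofia has no further overlaps.
Rohan starts before Amara ends → Amara and Rohan overlap.
Elena starts before Amara ends → Amara and Elena overlap.
Kenji starts after Amara ends, so Amara has no further overlaps.
Elena starts before Rohan ends → Rohan and Elena overlap.
Kenji starts after Rohan ends, so Rohan has no further overlaps.
Kenji starts after Elena ends, so Elena has no further overlaps.
Dmitri starts before Kenji ends → Kenji and Dmitri overlap.
Felix starts before Kenji ends → Kenji and Felix overlap.
Felix starts before Dmitri ends → Dmitri and Felix overlap.

Amara & Elena, Amara & Rohan, Dmitri & Felix, Dmitri & Kenji, Elena & Rohan, Felix & Kenji, Lucia & Omar, Lucia & Sofia, Omar & Sofia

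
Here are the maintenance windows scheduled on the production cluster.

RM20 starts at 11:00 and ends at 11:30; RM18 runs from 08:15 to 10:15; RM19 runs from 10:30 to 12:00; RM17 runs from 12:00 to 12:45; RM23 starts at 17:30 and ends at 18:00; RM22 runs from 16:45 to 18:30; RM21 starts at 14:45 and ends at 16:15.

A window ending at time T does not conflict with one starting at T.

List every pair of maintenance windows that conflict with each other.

Sorted by start: RM18, RM19, RM20, RM17, RM21, RM22, RM23.
RM19 starts after RM18 ends, so RM18 has no further overlaps.
RM20 starts before RM19 ends → RM19 and RM20 overlap.
RM17 starts exactly when RM19 ends (back-to-back, no overlap), so RM19 has no further overlaps.
RM17 starts after RM20 ends, so RM20 has no further overlaps.
RM21 starts after RM17 ends, so RM17 has no further overlaps.
RM22 starts after RM21 ends, so RM21 has no further overlaps.
RM23 starts before RM22 ends → RM22 and RM23 overlap.

RM19 & RM20, RM22 & RM23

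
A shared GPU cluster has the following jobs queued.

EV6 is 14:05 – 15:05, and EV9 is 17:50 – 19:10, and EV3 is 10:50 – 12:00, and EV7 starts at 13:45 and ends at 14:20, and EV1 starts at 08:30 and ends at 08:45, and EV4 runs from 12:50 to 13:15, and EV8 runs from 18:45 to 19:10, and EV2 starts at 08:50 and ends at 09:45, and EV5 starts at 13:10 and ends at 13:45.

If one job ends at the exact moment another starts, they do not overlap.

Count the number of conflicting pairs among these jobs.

3

Two intervals overlap when each starts before the other ends.
Sorted by start: EV1, EV2, EV3, EV4, EV5, EV7, EV6, EV9, EV8.
EV2 starts after EV1 ends; EV1 is clear from here.
EV3 starts after EV2 ends; EV2 is clear from here.
EV4 starts after EV3 ends; EV3 is clear from here.
EV5 starts before EV4 ends → EV4 and EV5 overlap.
EV7 starts after EV4 ends; EV4 is clear from here.
EV7 starts exactly when EV5 ends (back-to-back, no overlap); EV5 is clear from here.
EV6 starts before EV7 ends → EV7 and EV6 overlap.
EV9 starts after EV7 ends; EV7 is clear from here.
EV9 starts after EV6 ends; EV6 is clear from here.
EV8 starts before EV9 ends → EV9 and EV8 overlap.
Overlapping pairs: EV4 & EV5, EV6 & EV7, EV8 & EV9 — 3 in total.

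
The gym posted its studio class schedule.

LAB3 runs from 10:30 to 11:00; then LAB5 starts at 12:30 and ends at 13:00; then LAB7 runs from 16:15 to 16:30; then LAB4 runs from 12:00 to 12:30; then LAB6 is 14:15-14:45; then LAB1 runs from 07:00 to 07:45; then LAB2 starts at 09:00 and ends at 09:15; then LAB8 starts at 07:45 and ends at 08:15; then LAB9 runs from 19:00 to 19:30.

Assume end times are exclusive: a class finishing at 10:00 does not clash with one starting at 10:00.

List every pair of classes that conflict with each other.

no overlapping pairs

Two intervals overlap when each starts before the other ends.
Sorted by start: LAB1, LAB8, LAB2, LAB3, LAB4, LAB5, LAB6, LAB7, LAB9.
LAB8 starts exactly when LAB1 ends (back-to-back, no overlap) — done with LAB1.
LAB2 starts after LAB8 ends — done with LAB8.
LAB3 starts after LAB2 ends — done with LAB2.
LAB4 starts after LAB3 ends — done with LAB3.
LAB5 starts exactly when LAB4 ends (back-to-back, no overlap) — done with LAB4.
LAB6 starts after LAB5 ends — done with LAB5.
LAB7 starts after LAB6 ends — done with LAB6.
LAB9 starts after LAB7 ends.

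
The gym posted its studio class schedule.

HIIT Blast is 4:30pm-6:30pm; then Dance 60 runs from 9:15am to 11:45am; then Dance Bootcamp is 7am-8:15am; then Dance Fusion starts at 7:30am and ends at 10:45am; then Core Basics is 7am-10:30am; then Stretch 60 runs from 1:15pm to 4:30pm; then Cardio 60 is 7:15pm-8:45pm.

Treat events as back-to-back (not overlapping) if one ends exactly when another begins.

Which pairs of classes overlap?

Sorted by start: Dance Bootcamp, Core Basics, Dance Fusion, Dance 60, Stretch 60, HIIT Blast, Cardio 60.
Core Basics starts before Dance Bootcamp ends → Dance Bootcamp and Core Basics overlap.
Dance Fusion starts before Dance Bootcamp ends → Dance Bootcamp and Dance Fusion overlap.
Dance 60 starts after Dance Bootcamp ends; Dance Bootcamp is clear from here.
Dance Fusion starts before Core Basics ends → Core Basics and Dance Fusion overlap.
Dance 60 starts before Core Basics ends → Core Basics and Dance 60 overlap.
Stretch 60 starts after Core Basics ends; Core Basics is clear from here.
Dance 60 starts before Dance Fusion ends → Dance Fusion and Dance 60 overlap.
Stretch 60 starts after Dance Fusion ends; Dance Fusion is clear from here.
Stretch 60 starts after Dance 60 ends; Dance 60 is clear from here.
HIIT Blast starts exactly when Stretch 60 ends (back-to-back, no overlap); Stretch 60 is clear from here.
Cardio 60 starts after HIIT Blast ends.

Core Basics & Dance 60, Core Basics & Dance Bootcamp, Core Basics & Dance Fusion, Dance 60 & Dance Fusion, Dance Bootcamp & Dance Fusion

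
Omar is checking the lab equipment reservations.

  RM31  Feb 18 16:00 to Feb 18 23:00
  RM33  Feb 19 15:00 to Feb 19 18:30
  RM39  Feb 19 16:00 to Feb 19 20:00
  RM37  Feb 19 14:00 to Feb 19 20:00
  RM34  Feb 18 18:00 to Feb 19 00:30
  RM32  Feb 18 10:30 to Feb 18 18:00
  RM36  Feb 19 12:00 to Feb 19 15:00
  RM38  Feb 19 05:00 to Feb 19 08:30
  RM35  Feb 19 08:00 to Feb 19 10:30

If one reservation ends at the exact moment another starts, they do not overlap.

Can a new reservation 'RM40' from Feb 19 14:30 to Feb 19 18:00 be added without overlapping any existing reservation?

No — it overlaps RM33, RM36, RM37, RM39

RM32: ends Feb 18 18:00 at or before RM40 starts Feb 19 14:30 → clear.
RM31: ends Feb 18 23:00 at or before RM40 starts Feb 19 14:30 → clear.
RM34: ends Feb 19 00:30 at or before RM40 starts Feb 19 14:30 → clear.
RM38: ends Feb 19 08:30 at or before RM40 starts Feb 19 14:30 → clear.
RM35: ends Feb 19 10:30 at or before RM40 starts Feb 19 14:30 → clear.
RM36: starts Feb 19 12:00 before RM40 ends Feb 19 18:00, and ends Feb 19 15:00 after RM40 starts Feb 19 14:30 → overlap.
RM37: starts Feb 19 14:00 before RM40 ends Feb 19 18:00, and ends Feb 19 20:00 after RM40 starts Feb 19 14:30 → overlap.
RM33: starts Feb 19 15:00 before RM40 ends Feb 19 18:00, and ends Feb 19 18:30 after RM40 starts Feb 19 14:30 → overlap.
RM39: starts Feb 19 16:00 before RM40 ends Feb 19 18:00, and ends Feb 19 20:00 after RM40 starts Feb 19 14:30 → overlap.
RM40 overlaps RM33, RM36, RM37, RM39.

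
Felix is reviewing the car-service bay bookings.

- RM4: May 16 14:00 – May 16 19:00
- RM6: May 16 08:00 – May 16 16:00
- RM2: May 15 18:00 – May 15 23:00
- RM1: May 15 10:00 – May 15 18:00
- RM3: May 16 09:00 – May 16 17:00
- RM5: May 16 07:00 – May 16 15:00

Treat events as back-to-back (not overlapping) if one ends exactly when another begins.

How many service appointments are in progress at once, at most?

4

Walk through starts and ends in time order (an end at T is processed before a start at T):
May 15 10:00 start RM1 → 1
May 15 18:00 end RM1 → 0
May 15 18:00 start RM2 → 1
May 15 23:00 end RM2 → 0
May 16 07:00 start RM5 → 1
May 16 08:00 start RM6 → 2
May 16 09:00 start RM3 → 3
May 16 14:00 start RM4 → 4
May 16 15:00 end RM5 → 3
May 16 16:00 end RM6 → 2
May 16 17:00 end RM3 → 1
May 16 19:00 end RM4 → 0
Peak is 4, at May 16 14:00 (RM3, RM4, RM5, RM6).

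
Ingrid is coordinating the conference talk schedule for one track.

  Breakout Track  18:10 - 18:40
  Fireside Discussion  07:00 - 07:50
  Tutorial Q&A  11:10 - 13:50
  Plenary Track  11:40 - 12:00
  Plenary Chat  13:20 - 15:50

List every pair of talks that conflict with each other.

Plenary Chat & Tutorial Q&A, Plenary Track & Tutorial Q&A

Sorted by start: Fireside Discussion, Tutorial Q&A, Plenary Track, Plenary Chat, Breakout Track.
Tutorial Q&A starts after Fireside Discussion ends, so Fireside Discussion has no further overlaps.
Plenary Track starts before Tutorial Q&A ends → Tutorial Q&A and Plenary Track overlap.
Plenary Chat starts before Tutorial Q&A ends → Tutorial Q&A and Plenary Chat overlap.
Breakout Track starts after Tutorial Q&A ends.
Plenary Chat starts after Plenary Track ends, so Plenary Track has no further overlaps.
Breakout Track starts after Plenary Chat ends.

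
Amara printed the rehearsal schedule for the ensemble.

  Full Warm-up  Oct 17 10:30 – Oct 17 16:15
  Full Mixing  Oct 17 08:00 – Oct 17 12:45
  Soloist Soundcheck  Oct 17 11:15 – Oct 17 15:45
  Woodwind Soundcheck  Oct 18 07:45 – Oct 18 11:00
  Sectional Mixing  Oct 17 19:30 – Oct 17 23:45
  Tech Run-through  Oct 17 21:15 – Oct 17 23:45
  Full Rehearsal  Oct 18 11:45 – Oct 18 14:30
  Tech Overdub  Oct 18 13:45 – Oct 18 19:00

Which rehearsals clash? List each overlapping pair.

Full Mixing & Full Warm-up, Full Mixing & Soloist Soundcheck, Full Rehearsal & Tech Overdub, Full Warm-up & Soloist Soundcheck, Sectional Mixing & Tech Run-through

Sorted by start: Full Mixing, Full Warm-up, Soloist Soundcheck, Sectional Mixing, Tech Run-through, Woodwind Soundcheck, Full Rehearsal, Tech Overdub.
Full Warm-up starts before Full Mixing ends → Full Mixing and Full Warm-up overlap.
Soloist Soundcheck starts before Full Mixing ends → Full Mixing and Soloist Soundcheck overlap.
Sectional Mixing starts after Full Mixing ends, so Full Mixing has no further overlaps.
Soloist Soundcheck starts before Full Warm-up ends → Full Warm-up and Soloist Soundcheck overlap.
Sectional Mixing starts after Full Warm-up ends, so Full Warm-up has no further overlaps.
Sectional Mixing starts after Soloist Soundcheck ends, so Soloist Soundcheck has no further overlaps.
Tech Run-through starts before Sectional Mixing ends → Sectional Mixing and Tech Run-through overlap.
Woodwind Soundcheck starts after Sectional Mixing ends, so Sectional Mixing has no further overlaps.
Woodwind Soundcheck starts after Tech Run-through ends, so Tech Run-through has no further overlaps.
Full Rehearsal starts after Woodwind Soundcheck ends, so Woodwind Soundcheck has no further overlaps.
Tech Overdub starts before Full Rehearsal ends → Full Rehearsal and Tech Overdub overlap.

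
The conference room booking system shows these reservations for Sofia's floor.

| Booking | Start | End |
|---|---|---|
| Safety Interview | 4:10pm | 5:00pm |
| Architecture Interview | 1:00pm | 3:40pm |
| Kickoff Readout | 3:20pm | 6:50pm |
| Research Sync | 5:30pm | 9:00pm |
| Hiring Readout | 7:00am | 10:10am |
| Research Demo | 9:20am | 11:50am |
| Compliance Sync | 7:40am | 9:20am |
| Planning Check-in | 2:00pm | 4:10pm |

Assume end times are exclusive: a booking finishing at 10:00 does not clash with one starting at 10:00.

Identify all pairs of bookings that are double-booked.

Architecture Interview & Kickoff Readout, Architecture Interview & Planning Check-in, Compliance Sync & Hiring Readout, Hiring Readout & Research Demo, Kickoff Readout & Planning Check-in, Kickoff Readout & Research Sync, Kickoff Readout & Safety Interview

Sorted by start: Hiring Readout, Compliance Sync, Research Demo, Architecture Interview, Planning Check-in, Kickoff Readout, Safety Interview, Research Sync.
Compliance Sync starts before Hiring Readout ends → Hiring Readout and Compliance Sync overlap.
Research Demo starts before Hiring Readout ends → Hiring Readout and Research Demo overlap.
Architecture Interview starts after Hiring Readout ends, so nothing later overlaps Hiring Readout either.
Research Demo starts exactly when Compliance Sync ends (back-to-back, no overlap), so nothing later overlaps Compliance Sync either.
Architecture Interview starts after Research Demo ends, so nothing later overlaps Research Demo either.
Planning Check-in starts before Architecture Interview ends → Architecture Interview and Planning Check-in overlap.
Kickoff Readout starts before Architecture Interview ends → Architecture Interview and Kickoff Readout overlap.
Safety Interview starts after Architecture Interview ends, so nothing later overlaps Architecture Interview either.
Kickoff Readout starts before Planning Check-in ends → Planning Check-in and Kickoff Readout overlap.
Safety Interview starts exactly when Planning Check-in ends (back-to-back, no overlap), so nothing later overlaps Planning Check-in either.
Safety Interview starts before Kickoff Readout ends → Kickoff Readout and Safety Interview overlap.
Research Sync starts before Kickoff Readout ends → Kickoff Readout and Research Sync overlap.
Research Sync starts after Safety Interview ends.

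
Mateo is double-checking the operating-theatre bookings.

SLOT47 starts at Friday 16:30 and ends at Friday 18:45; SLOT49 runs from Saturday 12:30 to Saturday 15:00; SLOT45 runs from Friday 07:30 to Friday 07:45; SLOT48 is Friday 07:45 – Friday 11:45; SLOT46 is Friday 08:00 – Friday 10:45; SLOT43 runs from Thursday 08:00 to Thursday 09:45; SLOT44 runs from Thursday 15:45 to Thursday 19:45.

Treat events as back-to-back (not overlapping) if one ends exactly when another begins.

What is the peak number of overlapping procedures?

Walk through starts and ends in time order (an end at T is processed before a start at T):
Thursday 08:00 start SLOT43 → 1
Thursday 09:45 end SLOT43 → 0
Thursday 15:45 start SLOT44 → 1
Thursday 19:45 end SLOT44 → 0
Friday 07:30 start SLOT45 → 1
Friday 07:45 end SLOT45 → 0
Friday 07:45 start SLOT48 → 1
Friday 08:00 start SLOT46 → 2
Friday 10:45 end SLOT46 → 1
Friday 11:45 end SLOT48 → 0
Friday 16:30 start SLOT47 → 1
Friday 18:45 end SLOT47 → 0
Saturday 12:30 start SLOT49 → 1
Saturday 15:00 end SLOT49 → 0
Peak is 2, at Friday 08:00 (SLOT46, SLOT48).

2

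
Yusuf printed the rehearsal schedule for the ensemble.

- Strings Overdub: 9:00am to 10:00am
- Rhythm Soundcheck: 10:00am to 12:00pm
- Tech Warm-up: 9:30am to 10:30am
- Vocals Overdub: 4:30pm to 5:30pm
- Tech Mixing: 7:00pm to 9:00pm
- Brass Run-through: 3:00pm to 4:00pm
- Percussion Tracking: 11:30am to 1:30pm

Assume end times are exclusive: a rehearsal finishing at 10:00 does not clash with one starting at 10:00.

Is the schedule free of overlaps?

No

Sorted by start: Strings Overdub, Tech Warm-up, Rhythm Soundcheck, Percussion Tracking, Brass Run-through, Vocals Overdub, Tech Mixing.
Tech Warm-up starts before Strings Overdub ends → Strings Overdub and Tech Warm-up overlap.
That's a conflict, so the schedule is not conflict-free.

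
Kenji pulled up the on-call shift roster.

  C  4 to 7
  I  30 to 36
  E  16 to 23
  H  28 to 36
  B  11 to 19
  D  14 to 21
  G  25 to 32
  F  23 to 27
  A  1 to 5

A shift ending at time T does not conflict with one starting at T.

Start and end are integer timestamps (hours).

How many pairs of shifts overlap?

8

Two intervals overlap when each starts before the other ends.
Sorted by start: A, C, B, D, E, F, G, H, I.
C starts before A ends → A and C overlap.
B starts after A ends, so nothing later overlaps A either.
B starts after C ends, so nothing later overlaps C either.
D starts before B ends → B and D overlap.
E starts before B ends → B and E overlap.
F starts after B ends, so nothing later overlaps B either.
E starts before D ends → D and E overlap.
F starts after D ends, so nothing later overlaps D either.
F starts exactly when E ends (back-to-back, no overlap), so nothing later overlaps E either.
G starts before F ends → F and G overlap.
H starts after F ends, so nothing later overlaps F either.
H starts before G ends → G and H overlap.
I starts before G ends → G and I overlap.
I starts before H ends → H and I overlap.
Overlapping pairs: A & C, B & D, B & E, D & E, F & G, G & H, G & I, H & I — 8 in total.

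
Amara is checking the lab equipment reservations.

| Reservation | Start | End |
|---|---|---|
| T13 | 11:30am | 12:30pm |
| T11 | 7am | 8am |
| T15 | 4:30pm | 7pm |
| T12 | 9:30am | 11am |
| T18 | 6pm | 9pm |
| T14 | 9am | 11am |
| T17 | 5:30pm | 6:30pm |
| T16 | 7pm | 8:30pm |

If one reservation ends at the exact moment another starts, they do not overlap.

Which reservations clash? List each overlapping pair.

T12 & T14, T15 & T17, T15 & T18, T16 & T18, T17 & T18

Sorted by start: T11, T14, T12, T13, T15, T17, T18, T16.
T14 starts after T11 ends, so T11 has no further overlaps.
T12 starts before T14 ends → T14 and T12 overlap.
T13 starts after T14 ends, so T14 has no further overlaps.
T13 starts after T12 ends, so T12 has no further overlaps.
T15 starts after T13 ends, so T13 has no further overlaps.
T17 starts before T15 ends → T15 and T17 overlap.
T18 starts before T15 ends → T15 and T18 overlap.
T16 starts exactly when T15 ends (back-to-back, no overlap).
T18 starts before T17 ends → T17 and T18 overlap.
T16 starts after T17 ends.
T16 starts before T18 ends → T18 and T16 overlap.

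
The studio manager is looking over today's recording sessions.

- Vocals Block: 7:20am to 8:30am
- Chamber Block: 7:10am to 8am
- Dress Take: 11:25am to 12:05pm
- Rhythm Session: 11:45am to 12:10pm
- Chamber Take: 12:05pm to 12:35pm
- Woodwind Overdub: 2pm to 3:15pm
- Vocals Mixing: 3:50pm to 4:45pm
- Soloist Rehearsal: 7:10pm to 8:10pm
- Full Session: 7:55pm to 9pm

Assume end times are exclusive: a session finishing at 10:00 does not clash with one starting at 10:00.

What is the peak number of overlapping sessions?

Walk through starts and ends in time order (an end at T is processed before a start at T):
7:10am start Chamber Block → 1
7:20am start Vocals Block → 2
8am end Chamber Block → 1
8:30am end Vocals Block → 0
11:25am start Dress Take → 1
11:45am start Rhythm Session → 2
12:05pm end Dress Take → 1
12:05pm start Chamber Take → 2
12:10pm end Rhythm Session → 1
12:35pm end Chamber Take → 0
2pm start Woodwind Overdub → 1
3:15pm end Woodwind Overdub → 0
3:50pm start Vocals Mixing → 1
4:45pm end Vocals Mixing → 0
7:10pm start Soloist Rehearsal → 1
7:55pm start Full Session → 2
8:10pm end Soloist Rehearsal → 1
9pm end Full Session → 0
Peak is 2, at 7:20am (Chamber Block, Vocals Block).

2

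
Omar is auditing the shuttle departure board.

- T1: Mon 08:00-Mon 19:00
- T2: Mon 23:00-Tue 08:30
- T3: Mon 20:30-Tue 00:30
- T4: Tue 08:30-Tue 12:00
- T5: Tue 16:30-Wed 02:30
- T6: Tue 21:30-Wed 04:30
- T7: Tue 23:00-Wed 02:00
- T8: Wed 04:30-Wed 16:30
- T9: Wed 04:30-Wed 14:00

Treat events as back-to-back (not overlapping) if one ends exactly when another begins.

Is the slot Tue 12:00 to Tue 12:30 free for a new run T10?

T1: ends Mon 19:00 at or before T10 starts Tue 12:00 → clear.
T3: ends Tue 00:30 at or before T10 starts Tue 12:00 → clear.
T2: ends Tue 08:30 at or before T10 starts Tue 12:00 → clear.
T4: ends Tue 12:00 at or before T10 starts Tue 12:00 → clear.
T5: starts Tue 16:30 at or after T10 ends Tue 12:30 → clear.
T6: starts Tue 21:30 at or after T10 ends Tue 12:30 → clear.
T7: starts Tue 23:00 at or after T10 ends Tue 12:30 → clear.
T8: starts Wed 04:30 at or after T10 ends Tue 12:30 → clear.
T9: starts Wed 04:30 at or after T10 ends Tue 12:30 → clear.

Yes — the slot is free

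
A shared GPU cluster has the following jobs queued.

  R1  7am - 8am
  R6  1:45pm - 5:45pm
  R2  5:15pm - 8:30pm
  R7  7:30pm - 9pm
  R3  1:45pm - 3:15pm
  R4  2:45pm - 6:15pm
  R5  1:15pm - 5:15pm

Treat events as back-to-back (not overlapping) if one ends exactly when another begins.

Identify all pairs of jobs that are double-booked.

Sorted by start: R1, R5, R3, R6, R4, R2, R7.
R5 starts after R1 ends, so nothing later overlaps R1 either.
R3 starts before R5 ends → R5 and R3 overlap.
R6 starts before R5 ends → R5 and R6 overlap.
R4 starts before R5 ends → R5 and R4 overlap.
R2 starts exactly when R5 ends (back-to-back, no overlap), so nothing later overlaps R5 either.
R6 starts before R3 ends → R3 and R6 overlap.
R4 starts before R3 ends → R3 and R4 overlap.
R2 starts after R3 ends, so nothing later overlaps R3 either.
R4 starts before R6 ends → R6 and R4 overlap.
R2 starts before R6 ends → R6 and R2 overlap.
R7 starts after R6 ends.
R2 starts before R4 ends → R4 and R2 overlap.
R7 starts after R4 ends.
R7 starts before R2 ends → R2 and R7 overlap.

R2 & R4, R2 & R6, R2 & R7, R3 & R4, R3 & R5, R3 & R6, R4 & R5, R4 & R6, R5 & R6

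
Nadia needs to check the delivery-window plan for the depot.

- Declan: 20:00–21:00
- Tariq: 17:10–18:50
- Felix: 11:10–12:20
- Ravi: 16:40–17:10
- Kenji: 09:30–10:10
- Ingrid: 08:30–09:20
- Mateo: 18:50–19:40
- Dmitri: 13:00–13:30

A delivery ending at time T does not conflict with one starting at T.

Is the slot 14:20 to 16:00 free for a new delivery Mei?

Ingrid: ends 09:20 at or before Mei starts 14:20 → clear.
Kenji: ends 10:10 at or before Mei starts 14:20 → clear.
Felix: ends 12:20 at or before Mei starts 14:20 → clear.
Dmitri: ends 13:30 at or before Mei starts 14:20 → clear.
Ravi: starts 16:40 at or after Mei ends 16:00 → clear.
Tariq: starts 17:10 at or after Mei ends 16:00 → clear.
Mateo: starts 18:50 at or after Mei ends 16:00 → clear.
Declan: starts 20:00 at or after Mei ends 16:00 → clear.

Yes — the slot is free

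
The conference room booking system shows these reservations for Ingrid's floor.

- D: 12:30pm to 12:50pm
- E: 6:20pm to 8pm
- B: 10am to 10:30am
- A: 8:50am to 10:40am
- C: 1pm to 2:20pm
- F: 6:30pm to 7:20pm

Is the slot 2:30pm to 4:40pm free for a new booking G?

A: ends 10:40am at or before G starts 2:30pm → clear.
B: ends 10:30am at or before G starts 2:30pm → clear.
D: ends 12:50pm at or before G starts 2:30pm → clear.
C: ends 2:20pm at or before G starts 2:30pm → clear.
E: starts 6:20pm at or after G ends 4:40pm → clear.
F: starts 6:30pm at or after G ends 4:40pm → clear.

Yes — the slot is free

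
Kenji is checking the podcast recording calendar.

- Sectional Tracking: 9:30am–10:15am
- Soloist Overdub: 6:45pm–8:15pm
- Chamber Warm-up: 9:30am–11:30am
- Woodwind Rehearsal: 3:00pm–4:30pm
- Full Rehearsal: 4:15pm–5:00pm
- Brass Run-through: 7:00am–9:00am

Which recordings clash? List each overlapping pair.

Two intervals overlap when each starts before the other ends.
Sorted by start: Brass Run-through, Chamber Warm-up, Sectional Tracking, Woodwind Rehearsal, Full Rehearsal, Soloist Overdub.
Chamber Warm-up starts after Brass Run-through ends — done with Brass Run-through.
Sectional Tracking starts before Chamber Warm-up ends → Chamber Warm-up and Sectional Tracking overlap.
Woodwind Rehearsal starts after Chamber Warm-up ends — done with Chamber Warm-up.
Woodwind Rehearsal starts after Sectional Tracking ends — done with Sectional Tracking.
Full Rehearsal starts before Woodwind Rehearsal ends → Woodwind Rehearsal and Full Rehearsal overlap.
Soloist Overdub starts after Woodwind Rehearsal ends.
Soloist Overdub starts after Full Rehearsal ends.

Chamber Warm-up & Sectional Tracking, Full Rehearsal & Woodwind Rehearsal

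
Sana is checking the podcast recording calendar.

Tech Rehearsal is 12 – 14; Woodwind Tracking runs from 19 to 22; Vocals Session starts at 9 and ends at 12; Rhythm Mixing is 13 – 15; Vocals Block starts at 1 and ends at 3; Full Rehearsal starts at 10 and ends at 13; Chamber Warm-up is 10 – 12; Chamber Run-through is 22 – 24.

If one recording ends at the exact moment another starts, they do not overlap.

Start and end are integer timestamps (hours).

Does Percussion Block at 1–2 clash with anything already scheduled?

Vocals Block: starts 1 before Percussion Block ends 2, and ends 3 after Percussion Block starts 1 → overlap.
Vocals Session: starts 9 at or after Percussion Block ends 2 → clear.
Chamber Warm-up: starts 10 at or after Percussion Block ends 2 → clear.
Full Rehearsal: starts 10 at or after Percussion Block ends 2 → clear.
Tech Rehearsal: starts 12 at or after Percussion Block ends 2 → clear.
Rhythm Mixing: starts 13 at or after Percussion Block ends 2 → clear.
Woodwind Tracking: starts 19 at or after Percussion Block ends 2 → clear.
Chamber Run-through: starts 22 at or after Percussion Block ends 2 → clear.
Percussion Block overlaps Vocals Block.

Yes — it overlaps Vocals Block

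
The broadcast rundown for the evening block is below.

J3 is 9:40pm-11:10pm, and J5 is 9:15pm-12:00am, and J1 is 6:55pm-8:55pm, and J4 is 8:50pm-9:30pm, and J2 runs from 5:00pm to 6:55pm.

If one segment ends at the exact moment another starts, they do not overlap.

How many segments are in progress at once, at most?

Walk through starts and ends in time order (an end at T is processed before a start at T):
5:00pm start J2 → 1
6:55pm end J2 → 0
6:55pm start J1 → 1
8:50pm start J4 → 2
8:55pm end J1 → 1
9:15pm start J5 → 2
9:30pm end J4 → 1
9:40pm start J3 → 2
11:10pm end J3 → 1
12:00am end J5 → 0
Peak is 2, at 8:50pm (J1, J4).

2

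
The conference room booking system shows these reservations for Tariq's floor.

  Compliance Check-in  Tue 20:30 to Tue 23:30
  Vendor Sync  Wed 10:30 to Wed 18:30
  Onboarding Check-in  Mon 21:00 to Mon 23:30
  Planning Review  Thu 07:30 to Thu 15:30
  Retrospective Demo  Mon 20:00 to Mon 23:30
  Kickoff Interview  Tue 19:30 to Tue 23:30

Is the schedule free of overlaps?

No

Check each pair: they overlap iff neither finishes before the other starts.
Sorted by start: Retrospective Demo, Onboarding Check-in, Kickoff Interview, Compliance Check-in, Vendor Sync, Planning Review.
Onboarding Check-in starts before Retrospective Demo ends → Retrospective Demo and Onboarding Check-in overlap.
That's a conflict, so the schedule is not conflict-free.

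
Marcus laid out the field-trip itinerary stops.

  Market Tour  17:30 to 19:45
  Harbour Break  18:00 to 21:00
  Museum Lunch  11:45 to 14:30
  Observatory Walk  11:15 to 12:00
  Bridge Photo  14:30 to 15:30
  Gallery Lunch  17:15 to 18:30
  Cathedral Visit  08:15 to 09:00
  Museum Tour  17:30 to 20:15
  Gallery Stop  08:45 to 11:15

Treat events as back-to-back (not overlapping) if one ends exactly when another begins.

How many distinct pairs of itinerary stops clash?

Sorted by start: Cathedral Visit, Gallery Stop, Observatory Walk, Museum Lunch, Bridge Photo, Gallery Lunch, Market Tour, Museum Tour, Harbour Break.
Gallery Stop starts before Cathedral Visit ends → Cathedral Visit and Gallery Stop overlap.
Observatory Walk starts after Cathedral Visit ends; Cathedral Visit is clear from here.
Observatory Walk starts exactly when Gallery Stop ends (back-to-back, no overlap); Gallery Stop is clear from here.
Museum Lunch starts before Observatory Walk ends → Observatory Walk and Museum Lunch overlap.
Bridge Photo starts after Observatory Walk ends; Observatory Walk is clear from here.
Bridge Photo starts exactly when Museum Lunch ends (back-to-back, no overlap); Museum Lunch is clear from here.
Gallery Lunch starts after Bridge Photo ends; Bridge Photo is clear from here.
Market Tour starts before Gallery Lunch ends → Gallery Lunch and Market Tour overlap.
Museum Tour starts before Gallery Lunch ends → Gallery Lunch and Museum Tour overlap.
Harbour Break starts before Gallery Lunch ends → Gallery Lunch and Harbour Break overlap.
Museum Tour starts before Market Tour ends → Market Tour and Museum Tour overlap.
Harbour Break starts before Market Tour ends → Market Tour and Harbour Break overlap.
Harbour Break starts before Museum Tour ends → Museum Tour and Harbour Break overlap.
Overlapping pairs: Cathedral Visit & Gallery Stop, Gallery Lunch & Harbour Break, Gallery Lunch & Market Tour, Gallery Lunch & Museum Tour, Harbour Break & Market Tour, Harbour Break & Museum Tour, Market Tour & Museum Tour, Museum Lunch & Observatory Walk — 8 in total.

8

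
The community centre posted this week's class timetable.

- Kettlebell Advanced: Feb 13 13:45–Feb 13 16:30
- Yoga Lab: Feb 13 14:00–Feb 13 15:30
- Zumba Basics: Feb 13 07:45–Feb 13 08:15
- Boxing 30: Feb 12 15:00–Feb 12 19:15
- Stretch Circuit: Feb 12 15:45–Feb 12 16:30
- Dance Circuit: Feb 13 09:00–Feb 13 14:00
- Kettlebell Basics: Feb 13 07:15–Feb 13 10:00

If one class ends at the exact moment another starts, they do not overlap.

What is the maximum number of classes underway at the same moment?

2

Sort all start/end points and keep a running count:
Feb 12 15:00 start Boxing 30 → 1
Feb 12 15:45 start Stretch Circuit → 2
Feb 12 16:30 end Stretch Circuit → 1
Feb 12 19:15 end Boxing 30 → 0
Feb 13 07:15 start Kettlebell Basics → 1
Feb 13 07:45 start Zumba Basics → 2
Feb 13 08:15 end Zumba Basics → 1
Feb 13 09:00 start Dance Circuit → 2
Feb 13 10:00 end Kettlebell Basics → 1
Feb 13 13:45 start Kettlebell Advanced → 2
Feb 13 14:00 end Dance Circuit → 1
Feb 13 14:00 start Yoga Lab → 2
Feb 13 15:30 end Yoga Lab → 1
Feb 13 16:30 end Kettlebell Advanced → 0
Peak is 2, at Feb 12 15:45 (Boxing 30, Stretch Circuit).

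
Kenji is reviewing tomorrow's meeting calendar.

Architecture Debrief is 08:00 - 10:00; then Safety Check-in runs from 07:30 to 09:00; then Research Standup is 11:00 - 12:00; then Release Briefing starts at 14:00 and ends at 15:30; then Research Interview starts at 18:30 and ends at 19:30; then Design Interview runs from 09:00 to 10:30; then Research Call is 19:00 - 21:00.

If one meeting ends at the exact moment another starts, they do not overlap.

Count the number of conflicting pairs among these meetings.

3

Sorted by start: Safety Check-in, Architecture Debrief, Design Interview, Research Standup, Release Briefing, Research Interview, Research Call.
Architecture Debrief starts before Safety Check-in ends → Safety Check-in and Architecture Debrief overlap.
Design Interview starts exactly when Safety Check-in ends (back-to-back, no overlap), so nothing later overlaps Safety Check-in either.
Design Interview starts before Architecture Debrief ends → Architecture Debrief and Design Interview overlap.
Research Standup starts after Architecture Debrief ends, so nothing later overlaps Architecture Debrief either.
Research Standup starts after Design Interview ends, so nothing later overlaps Design Interview either.
Release Briefing starts after Research Standup ends, so nothing later overlaps Research Standup either.
Research Interview starts after Release Briefing ends, so nothing later overlaps Release Briefing either.
Research Call starts before Research Interview ends → Research Interview and Research Call overlap.
Overlapping pairs: Architecture Debrief & Design Interview, Architecture Debrief & Safety Check-in, Research Call & Research Interview — 3 in total.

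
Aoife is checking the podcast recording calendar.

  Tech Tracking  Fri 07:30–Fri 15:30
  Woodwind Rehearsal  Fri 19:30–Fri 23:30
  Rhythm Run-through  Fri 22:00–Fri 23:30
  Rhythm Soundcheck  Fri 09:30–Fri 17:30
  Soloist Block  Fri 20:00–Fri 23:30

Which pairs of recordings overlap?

Rhythm Run-through & Soloist Block, Rhythm Run-through & Woodwind Rehearsal, Rhythm Soundcheck & Tech Tracking, Soloist Block & Woodwind Rehearsal

Sorted by start: Tech Tracking, Rhythm Soundcheck, Woodwind Rehearsal, Soloist Block, Rhythm Run-through.
Rhythm Soundcheck starts before Tech Tracking ends → Tech Tracking and Rhythm Soundcheck overlap.
Woodwind Rehearsal starts after Tech Tracking ends — done with Tech Tracking.
Woodwind Rehearsal starts after Rhythm Soundcheck ends — done with Rhythm Soundcheck.
Soloist Block starts before Woodwind Rehearsal ends → Woodwind Rehearsal and Soloist Block overlap.
Rhythm Run-through starts before Woodwind Rehearsal ends → Woodwind Rehearsal and Rhythm Run-through overlap.
Rhythm Run-through starts before Soloist Block ends → Soloist Block and Rhythm Run-through overlap.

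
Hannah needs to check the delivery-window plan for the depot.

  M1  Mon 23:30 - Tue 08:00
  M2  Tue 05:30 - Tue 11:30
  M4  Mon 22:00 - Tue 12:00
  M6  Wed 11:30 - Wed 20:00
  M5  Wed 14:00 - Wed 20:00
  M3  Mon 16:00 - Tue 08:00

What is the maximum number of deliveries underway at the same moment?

4

Sweep the timeline, counting +1 at each start and −1 at each end (ends before starts at a tie):
Mon 16:00 start M3 → 1
Mon 22:00 start M4 → 2
Mon 23:30 start M1 → 3
Tue 05:30 start M2 → 4
Tue 08:00 end M1 → 3
Tue 08:00 end M3 → 2
Tue 11:30 end M2 → 1
Tue 12:00 end M4 → 0
Wed 11:30 start M6 → 1
Wed 14:00 start M5 → 2
Wed 20:00 end M5 → 1
Wed 20:00 end M6 → 0
Peak is 4, at Tue 05:30 (M1, M2, M3, M4).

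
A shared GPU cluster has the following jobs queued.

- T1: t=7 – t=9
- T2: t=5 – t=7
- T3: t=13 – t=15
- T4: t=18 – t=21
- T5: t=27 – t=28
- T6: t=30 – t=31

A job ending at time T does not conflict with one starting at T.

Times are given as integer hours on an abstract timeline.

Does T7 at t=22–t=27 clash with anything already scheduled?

No — it doesn't clash with anything

T2: ends t=7 at or before T7 starts t=22 → clear.
T1: ends t=9 at or before T7 starts t=22 → clear.
T3: ends t=15 at or before T7 starts t=22 → clear.
T4: ends t=21 at or before T7 starts t=22 → clear.
T5: starts t=27 at or after T7 ends t=27 → clear.
T6: starts t=30 at or after T7 ends t=27 → clear.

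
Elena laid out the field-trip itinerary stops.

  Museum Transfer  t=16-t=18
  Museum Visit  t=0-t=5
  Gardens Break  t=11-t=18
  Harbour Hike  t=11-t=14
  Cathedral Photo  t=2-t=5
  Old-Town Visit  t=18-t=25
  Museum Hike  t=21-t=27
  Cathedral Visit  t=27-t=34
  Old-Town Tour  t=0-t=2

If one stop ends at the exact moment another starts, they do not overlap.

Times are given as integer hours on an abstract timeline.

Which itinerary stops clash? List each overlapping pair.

Cathedral Photo & Museum Visit, Gardens Break & Harbour Hike, Gardens Break & Museum Transfer, Museum Hike & Old-Town Visit, Museum Visit & Old-Town Tour

Sorted by start: Old-Town Tour, Museum Visit, Cathedral Photo, Gardens Break, Harbour Hike, Museum Transfer, Old-Town Visit, Museum Hike, Cathedral Visit.
Museum Visit starts before Old-Town Tour ends → Old-Town Tour and Museum Visit overlap.
Cathedral Photo starts exactly when Old-Town Tour ends (back-to-back, no overlap) — done with Old-Town Tour.
Cathedral Photo starts before Museum Visit ends → Museum Visit and Cathedral Photo overlap.
Gardens Break starts after Museum Visit ends — done with Museum Visit.
Gardens Break starts after Cathedral Photo ends — done with Cathedral Photo.
Harbour Hike starts before Gardens Break ends → Gardens Break and Harbour Hike overlap.
Museum Transfer starts before Gardens Break ends → Gardens Break and Museum Transfer overlap.
Old-Town Visit starts exactly when Gardens Break ends (back-to-back, no overlap) — done with Gardens Break.
Museum Transfer starts after Harbour Hike ends — done with Harbour Hike.
Old-Town Visit starts exactly when Museum Transfer ends (back-to-back, no overlap) — done with Museum Transfer.
Museum Hike starts before Old-Town Visit ends → Old-Town Visit and Museum Hike overlap.
Cathedral Visit starts after Old-Town Visit ends.
Cathedral Visit starts exactly when Museum Hike ends (back-to-back, no overlap).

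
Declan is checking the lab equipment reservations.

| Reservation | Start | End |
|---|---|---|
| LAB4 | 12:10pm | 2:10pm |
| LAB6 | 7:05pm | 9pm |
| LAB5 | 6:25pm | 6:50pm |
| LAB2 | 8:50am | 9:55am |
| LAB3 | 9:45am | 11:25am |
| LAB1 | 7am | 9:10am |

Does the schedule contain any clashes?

Yes

Sorted by start: LAB1, LAB2, LAB3, LAB4, LAB5, LAB6.
LAB2 starts before LAB1 ends → LAB1 and LAB2 overlap.
That's a conflict, so the schedule is not conflict-free.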